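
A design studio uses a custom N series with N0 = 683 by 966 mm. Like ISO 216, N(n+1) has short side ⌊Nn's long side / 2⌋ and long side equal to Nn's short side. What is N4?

170 × 241 mm

N1: ⌊966/2⌋ × 683 = 483 × 683 mm
N2: ⌊683/2⌋ × 483 = 341 × 483 mm
N3: ⌊483/2⌋ × 341 = 241 × 341 mm
N4: ⌊341/2⌋ × 241 = 170 × 241 mm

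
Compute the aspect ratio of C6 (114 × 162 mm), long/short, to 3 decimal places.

1.421

162 / 114 = 1.421
ISO 216 targets √2 ≈ 1.414; the +0.007 deviation is from mm rounding.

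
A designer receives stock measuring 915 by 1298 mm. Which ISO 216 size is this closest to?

C0 (917 × 1297 mm)

Aspect ratio 1298/915 ≈ 1.419 — close to the ISO √2 ≈ 1.414.
In the C-series (envelope sizes, between A and B): C0 = 917 × 1297 mm.
Off by 3 mm total — nearest standard size.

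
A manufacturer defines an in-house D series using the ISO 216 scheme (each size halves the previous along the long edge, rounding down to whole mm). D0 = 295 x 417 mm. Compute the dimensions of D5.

52 × 73 mm

D1: ⌊417/2⌋ × 295 = 208 × 295 mm
D2: ⌊295/2⌋ × 208 = 147 × 208 mm
D3: ⌊208/2⌋ × 147 = 104 × 147 mm
D4: ⌊147/2⌋ × 104 = 73 × 104 mm
D5: ⌊104/2⌋ × 73 = 52 × 73 mm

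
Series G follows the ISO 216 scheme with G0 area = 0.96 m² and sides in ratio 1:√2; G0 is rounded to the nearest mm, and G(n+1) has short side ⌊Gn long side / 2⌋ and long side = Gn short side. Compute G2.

Let G0's short side be w mm. w · w√2 = 0.96 m² = 960,000 mm², so w ≈ 823.9 mm and w√2 ≈ 1165.2 mm → G0 = 824 × 1165 mm.
G1: ⌊1165/2⌋ × 824 = 582 × 824 mm
G2: ⌊824/2⌋ × 582 = 412 × 582 mm

412 × 582 mm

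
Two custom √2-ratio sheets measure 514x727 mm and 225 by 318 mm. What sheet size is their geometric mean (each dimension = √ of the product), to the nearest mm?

340 × 481 mm

Short side: √(514 · 225) = √115650 ≈ 340.1 → 340 mm
Long side: √(727 · 318) = √231186 ≈ 480.8 → 481 mm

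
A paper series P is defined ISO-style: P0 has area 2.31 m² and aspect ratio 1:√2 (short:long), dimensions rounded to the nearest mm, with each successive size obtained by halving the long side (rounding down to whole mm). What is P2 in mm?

Let P0's short side be w mm. w · w√2 = 2.31 m² = 2,310,000 mm², so w ≈ 1278.1 mm and w√2 ≈ 1807.4 mm → P0 = 1278 × 1807 mm.
P1: ⌊1807/2⌋ × 1278 = 903 × 1278 mm
P2: ⌊1278/2⌋ × 903 = 639 × 903 mm

639 × 903 mm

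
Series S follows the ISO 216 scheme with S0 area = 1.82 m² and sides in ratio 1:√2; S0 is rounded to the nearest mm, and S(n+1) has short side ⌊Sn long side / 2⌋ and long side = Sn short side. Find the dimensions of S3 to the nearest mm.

401 × 567 mm

Let S0's short side be w mm. w · w√2 = 1.82 m² = 1,820,000 mm², so w ≈ 1134.4 mm and w√2 ≈ 1604.3 mm → S0 = 1134 × 1604 mm.
S1: ⌊1604/2⌋ × 1134 = 802 × 1134 mm
S2: ⌊1134/2⌋ × 802 = 567 × 802 mm
S3: ⌊802/2⌋ × 567 = 401 × 567 mm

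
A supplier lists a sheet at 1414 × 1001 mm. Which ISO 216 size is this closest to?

Aspect ratio 1414/1001 ≈ 1.413 — close to the ISO √2 ≈ 1.414.
In the B-series (B0 = 1000 × 1414 mm): B0 = 1000 × 1414 mm.
Off by 1 mm total — nearest standard size.

B0 (1000 × 1414 mm)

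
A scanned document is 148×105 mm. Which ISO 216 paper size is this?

A6 (105 × 148 mm)

Aspect ratio 148/105 ≈ 1.410 — close to the ISO √2 ≈ 1.414.
In the A-series (A0 area = 1 m²): A6 = 105 × 148 mm.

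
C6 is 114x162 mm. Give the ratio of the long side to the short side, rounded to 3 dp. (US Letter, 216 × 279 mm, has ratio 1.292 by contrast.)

1.421

162 / 114 = 1.421
ISO 216 targets √2 ≈ 1.414; the +0.007 deviation is from mm rounding.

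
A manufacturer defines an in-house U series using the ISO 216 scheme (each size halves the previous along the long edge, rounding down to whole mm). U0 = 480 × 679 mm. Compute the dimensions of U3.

169 × 240 mm

U1: ⌊679/2⌋ × 480 = 339 × 480 mm
U2: ⌊480/2⌋ × 339 = 240 × 339 mm
U3: ⌊339/2⌋ × 240 = 169 × 240 mm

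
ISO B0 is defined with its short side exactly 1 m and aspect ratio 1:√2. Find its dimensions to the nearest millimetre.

Short side = 1000 mm; long side = 1000√2 ≈ 1414.2 mm.

1000 × 1414 mm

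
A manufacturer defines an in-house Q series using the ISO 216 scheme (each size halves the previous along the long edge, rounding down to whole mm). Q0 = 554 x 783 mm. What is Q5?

Q1 = 391 × 554 mm (from Q0 by 1 halving).
Q2: ⌊554/2⌋ × 391 = 277 × 391 mm
Q3: ⌊391/2⌋ × 277 = 195 × 277 mm
Q4: ⌊277/2⌋ × 195 = 138 × 195 mm
Q5: ⌊195/2⌋ × 138 = 97 × 138 mm

97 × 138 mm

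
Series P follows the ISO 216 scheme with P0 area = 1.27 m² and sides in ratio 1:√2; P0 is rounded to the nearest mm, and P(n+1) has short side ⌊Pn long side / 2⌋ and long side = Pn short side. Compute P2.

Let P0's short side be w mm. w · w√2 = 1.27 m² = 1,270,000 mm², so w ≈ 947.6 mm and w√2 ≈ 1340.2 mm → P0 = 948 × 1340 mm.
P1: ⌊1340/2⌋ × 948 = 670 × 948 mm
P2: ⌊948/2⌋ × 670 = 474 × 670 mm

474 × 670 mm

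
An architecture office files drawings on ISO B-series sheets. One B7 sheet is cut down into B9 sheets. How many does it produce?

Each ISO step halves the sheet: 1 × B7 → 2 × B8 → 4 × B9
From B7 to B9 is 2 halving steps: 2^2 = 4.

4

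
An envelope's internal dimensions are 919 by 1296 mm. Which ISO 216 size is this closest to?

C0 (917 × 1297 mm)

Aspect ratio 1296/919 ≈ 1.410 — close to the ISO √2 ≈ 1.414.
In the C-series (envelope sizes, between A and B): C0 = 917 × 1297 mm.
Off by 3 mm total — nearest standard size.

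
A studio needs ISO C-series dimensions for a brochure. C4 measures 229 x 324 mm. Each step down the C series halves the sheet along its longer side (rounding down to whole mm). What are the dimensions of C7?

81 × 114 mm

C5: ⌊324/2⌋ × 229 = 162 × 229 mm
C6: ⌊229/2⌋ × 162 = 114 × 162 mm
C7: ⌊162/2⌋ × 114 = 81 × 114 mm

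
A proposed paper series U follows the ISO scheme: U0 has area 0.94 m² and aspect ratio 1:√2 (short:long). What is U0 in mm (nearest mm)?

815 × 1153 mm

Let the short side be w mm. Then w · w√2 = 0.94 m² = 940,000 mm².
w² = 940,000/√2, so w ≈ 815.3 mm; long side = w√2 ≈ 1153.0 mm.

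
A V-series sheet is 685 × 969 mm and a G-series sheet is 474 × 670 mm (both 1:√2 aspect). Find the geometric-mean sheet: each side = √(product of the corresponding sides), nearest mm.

Short side: √(685 · 474) = √324690 ≈ 569.8 → 570 mm
Long side: √(969 · 670) = √649230 ≈ 805.7 → 806 mm

570 × 806 mm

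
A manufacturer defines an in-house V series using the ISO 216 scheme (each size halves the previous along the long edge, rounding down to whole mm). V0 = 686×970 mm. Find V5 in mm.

V1: ⌊970/2⌋ × 686 = 485 × 686 mm
V2: ⌊686/2⌋ × 485 = 343 × 485 mm
V3: ⌊485/2⌋ × 343 = 242 × 343 mm
V4: ⌊343/2⌋ × 242 = 171 × 242 mm
V5: ⌊242/2⌋ × 171 = 121 × 171 mm

121 × 171 mm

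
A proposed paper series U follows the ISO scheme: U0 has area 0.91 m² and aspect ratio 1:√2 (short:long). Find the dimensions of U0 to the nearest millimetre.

802 × 1134 mm

Let the short side be w mm. Then w · w√2 = 0.91 m² = 910,000 mm².
w² = 910,000/√2, so w ≈ 802.2 mm; long side = w√2 ≈ 1134.4 mm.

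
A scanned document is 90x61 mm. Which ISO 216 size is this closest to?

Aspect ratio 90/61 ≈ 1.475 (ISO target is √2 ≈ 1.414).
In the B-series (B0 = 1000 × 1414 mm): B8 = 62 × 88 mm.
Off by 3 mm total — nearest standard size.

B8 (62 × 88 mm)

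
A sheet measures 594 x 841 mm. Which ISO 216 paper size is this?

A1 (594 × 841 mm)

Aspect ratio 841/594 ≈ 1.416 — close to the ISO √2 ≈ 1.414.
In the A-series (A0 area = 1 m²): A1 = 594 × 841 mm.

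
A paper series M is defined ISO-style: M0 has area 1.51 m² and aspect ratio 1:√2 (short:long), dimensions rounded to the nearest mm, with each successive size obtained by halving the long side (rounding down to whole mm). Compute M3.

365 × 516 mm

Let M0's short side be w mm. w · w√2 = 1.51 m² = 1,510,000 mm², so w ≈ 1033.3 mm and w√2 ≈ 1461.3 mm → M0 = 1033 × 1461 mm.
M1: ⌊1461/2⌋ × 1033 = 730 × 1033 mm
M2: ⌊1033/2⌋ × 730 = 516 × 730 mm
M3: ⌊730/2⌋ × 516 = 365 × 516 mm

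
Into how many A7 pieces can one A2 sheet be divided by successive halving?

32

A2 = 420 × 594 mm; A7 = 74 × 105 mm.
Each halving step doubles the count; 5 steps from A2 to A7.
2^5 = 32.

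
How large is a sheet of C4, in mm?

C0 = 917 × 1297 mm (C0 is the geometric mean of A0 and B0, aspect 1:√2).
C1: ⌊1297/2⌋ × 917 = 648 × 917 mm
C2: ⌊917/2⌋ × 648 = 458 × 648 mm
C3: ⌊648/2⌋ × 458 = 324 × 458 mm
C4: ⌊458/2⌋ × 324 = 229 × 324 mm

229 × 324 mm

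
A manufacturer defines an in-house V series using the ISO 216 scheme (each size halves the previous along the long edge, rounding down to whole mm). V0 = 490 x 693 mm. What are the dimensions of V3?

V1 = 346 × 490 mm (from V0 by 1 halving).
V2: ⌊490/2⌋ × 346 = 245 × 346 mm
V3: ⌊346/2⌋ × 245 = 173 × 245 mm

173 × 245 mm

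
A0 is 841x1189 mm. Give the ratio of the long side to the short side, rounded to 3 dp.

1189 / 841 = 1.414
Matches √2 ≈ 1.414 — the ISO 216 defining ratio.

1.414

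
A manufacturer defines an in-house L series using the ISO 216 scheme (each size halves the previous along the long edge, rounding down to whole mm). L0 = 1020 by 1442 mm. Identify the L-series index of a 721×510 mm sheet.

L0: 1020 × 1442 mm
L1: 721 × 1020 mm
L2: 510 × 721 mm
L3: 360 × 510 mm
→ matches L2.

L2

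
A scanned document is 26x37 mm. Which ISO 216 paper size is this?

A10 (26 × 37 mm)

Aspect ratio 37/26 ≈ 1.423 — close to the ISO √2 ≈ 1.414.
In the A-series (A0 area = 1 m²): A10 = 26 × 37 mm.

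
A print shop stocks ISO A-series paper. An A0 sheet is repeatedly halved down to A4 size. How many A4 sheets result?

16

Each ISO step halves the sheet: 1 × A0 → 2 × A1 → 4 × A2 → 8 × A3 → …
From A0 to A4 is 4 halving steps: 2^4 = 16.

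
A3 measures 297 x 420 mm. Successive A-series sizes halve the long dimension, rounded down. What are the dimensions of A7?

74 × 105 mm

A4: ⌊420/2⌋ × 297 = 210 × 297 mm
A5: ⌊297/2⌋ × 210 = 148 × 210 mm
A6: ⌊210/2⌋ × 148 = 105 × 148 mm
A7: ⌊148/2⌋ × 105 = 74 × 105 mm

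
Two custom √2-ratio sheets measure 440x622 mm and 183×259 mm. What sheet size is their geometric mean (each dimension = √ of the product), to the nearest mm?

Short side: √(440 · 183) = √80520 ≈ 283.8 → 284 mm
Long side: √(622 · 259) = √161098 ≈ 401.4 → 401 mm

284 × 401 mm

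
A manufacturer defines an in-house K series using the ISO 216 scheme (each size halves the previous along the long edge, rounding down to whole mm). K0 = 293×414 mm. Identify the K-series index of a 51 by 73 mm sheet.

K5

K0: 293 × 414 mm
K1: 207 × 293 mm
K2: 146 × 207 mm
K3: 103 × 146 mm
K4: 73 × 103 mm
K5: 51 × 73 mm
K6: 36 × 51 mm
→ matches K5.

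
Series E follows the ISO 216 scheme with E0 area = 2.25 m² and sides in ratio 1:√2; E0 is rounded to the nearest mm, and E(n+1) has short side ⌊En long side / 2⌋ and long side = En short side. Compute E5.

223 × 315 mm

Let E0's short side be w mm. w · w√2 = 2.25 m² = 2,250,000 mm², so w ≈ 1261.3 mm and w√2 ≈ 1783.8 mm → E0 = 1261 × 1784 mm.
E1: ⌊1784/2⌋ × 1261 = 892 × 1261 mm
E2: ⌊1261/2⌋ × 892 = 630 × 892 mm
E3: ⌊892/2⌋ × 630 = 446 × 630 mm
E4: ⌊630/2⌋ × 446 = 315 × 446 mm
E5: ⌊446/2⌋ × 315 = 223 × 315 mm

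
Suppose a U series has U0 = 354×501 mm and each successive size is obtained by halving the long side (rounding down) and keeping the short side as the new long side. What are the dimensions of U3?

U1: ⌊501/2⌋ × 354 = 250 × 354 mm
U2: ⌊354/2⌋ × 250 = 177 × 250 mm
U3: ⌊250/2⌋ × 177 = 125 × 177 mm

125 × 177 mm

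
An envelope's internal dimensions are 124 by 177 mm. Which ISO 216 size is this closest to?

B6 (125 × 176 mm)

Aspect ratio 177/124 ≈ 1.427 — close to the ISO √2 ≈ 1.414.
In the B-series (B0 = 1000 × 1414 mm): B6 = 125 × 176 mm.
Off by 2 mm total — nearest standard size.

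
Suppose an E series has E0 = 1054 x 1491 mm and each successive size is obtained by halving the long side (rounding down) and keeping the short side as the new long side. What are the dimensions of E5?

186 × 263 mm

E1: ⌊1491/2⌋ × 1054 = 745 × 1054 mm
E2: ⌊1054/2⌋ × 745 = 527 × 745 mm
E3: ⌊745/2⌋ × 527 = 372 × 527 mm
E4: ⌊527/2⌋ × 372 = 263 × 372 mm
E5: ⌊372/2⌋ × 263 = 186 × 263 mm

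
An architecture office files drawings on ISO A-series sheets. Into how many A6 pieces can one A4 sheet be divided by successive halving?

4

A4 = 210 × 297 mm; A6 = 105 × 148 mm.
Each halving step doubles the count; 2 steps from A4 to A6.
2^2 = 4.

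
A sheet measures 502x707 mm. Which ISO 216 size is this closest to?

B2 (500 × 707 mm)

Aspect ratio 707/502 ≈ 1.408 — close to the ISO √2 ≈ 1.414.
In the B-series (B0 = 1000 × 1414 mm): B2 = 500 × 707 mm.
Off by 2 mm total — nearest standard size.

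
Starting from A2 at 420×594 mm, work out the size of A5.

148 × 210 mm

A3: ⌊594/2⌋ × 420 = 297 × 420 mm
A4: ⌊420/2⌋ × 297 = 210 × 297 mm
A5: ⌊297/2⌋ × 210 = 148 × 210 mm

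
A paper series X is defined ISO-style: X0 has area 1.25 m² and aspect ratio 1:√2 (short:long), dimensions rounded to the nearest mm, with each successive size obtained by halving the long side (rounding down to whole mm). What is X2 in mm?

Let X0's short side be w mm. w · w√2 = 1.25 m² = 1,250,000 mm², so w ≈ 940.2 mm and w√2 ≈ 1329.6 mm → X0 = 940 × 1330 mm.
X1: ⌊1330/2⌋ × 940 = 665 × 940 mm
X2: ⌊940/2⌋ × 665 = 470 × 665 mm

470 × 665 mm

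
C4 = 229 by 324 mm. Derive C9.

40 × 57 mm

C5: ⌊324/2⌋ × 229 = 162 × 229 mm
C6: ⌊229/2⌋ × 162 = 114 × 162 mm
C7: ⌊162/2⌋ × 114 = 81 × 114 mm
C8: ⌊114/2⌋ × 81 = 57 × 81 mm
C9: ⌊81/2⌋ × 57 = 40 × 57 mm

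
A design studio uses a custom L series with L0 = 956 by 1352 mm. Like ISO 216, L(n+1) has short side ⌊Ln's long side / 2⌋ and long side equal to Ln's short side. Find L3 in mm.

338 × 478 mm

L1: ⌊1352/2⌋ × 956 = 676 × 956 mm
L2: ⌊956/2⌋ × 676 = 478 × 676 mm
L3: ⌊676/2⌋ × 478 = 338 × 478 mm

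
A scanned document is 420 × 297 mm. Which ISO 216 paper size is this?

Aspect ratio 420/297 ≈ 1.414 — close to the ISO √2 ≈ 1.414.
In the A-series (A0 area = 1 m²): A3 = 297 × 420 mm.

A3 (297 × 420 mm)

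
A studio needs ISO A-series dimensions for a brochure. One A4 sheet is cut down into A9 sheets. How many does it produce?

Each ISO step halves the sheet: 1 × A4 → 2 × A5 → 4 × A6 → 8 × A7 → …
From A4 to A9 is 5 halving steps: 2^5 = 32.

32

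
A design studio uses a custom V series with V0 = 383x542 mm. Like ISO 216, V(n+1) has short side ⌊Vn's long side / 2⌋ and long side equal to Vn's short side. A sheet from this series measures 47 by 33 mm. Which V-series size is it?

V7

V0: 383 × 542 mm
V1: 271 × 383 mm
V2: 191 × 271 mm
V3: 135 × 191 mm
V4: 95 × 135 mm
V5: 67 × 95 mm
V6: 47 × 67 mm
V7: 33 × 47 mm
V8: 23 × 33 mm
→ matches V7.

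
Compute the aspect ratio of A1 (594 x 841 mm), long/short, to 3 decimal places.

841 / 594 = 1.416
ISO 216 targets √2 ≈ 1.414; the +0.002 deviation is from mm rounding.

1.416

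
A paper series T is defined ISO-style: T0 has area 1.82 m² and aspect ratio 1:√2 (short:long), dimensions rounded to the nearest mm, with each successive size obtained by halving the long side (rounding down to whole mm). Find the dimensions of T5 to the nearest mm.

Let T0's short side be w mm. w · w√2 = 1.82 m² = 1,820,000 mm², so w ≈ 1134.4 mm and w√2 ≈ 1604.3 mm → T0 = 1134 × 1604 mm.
T1: ⌊1604/2⌋ × 1134 = 802 × 1134 mm
T2: ⌊1134/2⌋ × 802 = 567 × 802 mm
T3: ⌊802/2⌋ × 567 = 401 × 567 mm
T4: ⌊567/2⌋ × 401 = 283 × 401 mm
T5: ⌊401/2⌋ × 283 = 200 × 283 mm

200 × 283 mm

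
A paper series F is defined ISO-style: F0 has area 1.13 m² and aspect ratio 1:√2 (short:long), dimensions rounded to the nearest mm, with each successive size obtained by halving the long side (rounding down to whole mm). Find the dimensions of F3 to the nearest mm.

Let F0's short side be w mm. w · w√2 = 1.13 m² = 1,130,000 mm², so w ≈ 893.9 mm and w√2 ≈ 1264.1 mm → F0 = 894 × 1264 mm.
F1: ⌊1264/2⌋ × 894 = 632 × 894 mm
F2: ⌊894/2⌋ × 632 = 447 × 632 mm
F3: ⌊632/2⌋ × 447 = 316 × 447 mm

316 × 447 mm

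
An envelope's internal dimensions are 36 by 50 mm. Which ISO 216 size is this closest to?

Aspect ratio 50/36 ≈ 1.389 (ISO target is √2 ≈ 1.414).
In the A-series (A0 area = 1 m²): A9 = 37 × 52 mm.
Off by 3 mm total — nearest standard size.

A9 (37 × 52 mm)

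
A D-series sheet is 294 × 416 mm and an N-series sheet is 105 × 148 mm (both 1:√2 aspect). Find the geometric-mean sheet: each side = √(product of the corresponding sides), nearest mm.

Short side: √(294 · 105) = √30870 ≈ 175.7 → 176 mm
Long side: √(416 · 148) = √61568 ≈ 248.1 → 248 mm

176 × 248 mm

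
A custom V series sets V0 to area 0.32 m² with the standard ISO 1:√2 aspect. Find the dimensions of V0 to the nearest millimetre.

476 × 673 mm

Let the short side be w mm. Then w · w√2 = 0.32 m² = 320,000 mm².
w² = 320,000/√2, so w ≈ 475.7 mm; long side = w√2 ≈ 672.7 mm.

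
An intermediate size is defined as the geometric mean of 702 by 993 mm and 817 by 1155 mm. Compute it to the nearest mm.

Short side: √(702 · 817) = √573534 ≈ 757.3 → 757 mm
Long side: √(993 · 1155) = √1146915 ≈ 1070.9 → 1071 mm

757 × 1071 mm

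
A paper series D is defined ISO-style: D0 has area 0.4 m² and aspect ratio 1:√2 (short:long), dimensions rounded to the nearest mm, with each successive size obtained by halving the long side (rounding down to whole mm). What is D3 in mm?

Let D0's short side be w mm. w · w√2 = 0.4 m² = 400,000 mm², so w ≈ 531.8 mm and w√2 ≈ 752.1 mm → D0 = 532 × 752 mm.
D1: ⌊752/2⌋ × 532 = 376 × 532 mm
D2: ⌊532/2⌋ × 376 = 266 × 376 mm
D3: ⌊376/2⌋ × 266 = 188 × 266 mm

188 × 266 mm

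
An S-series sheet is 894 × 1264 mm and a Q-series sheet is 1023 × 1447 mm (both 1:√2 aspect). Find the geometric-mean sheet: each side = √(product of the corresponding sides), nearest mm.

Short side: √(894 · 1023) = √914562 ≈ 956.3 → 956 mm
Long side: √(1264 · 1447) = √1829008 ≈ 1352.4 → 1352 mm

956 × 1352 mm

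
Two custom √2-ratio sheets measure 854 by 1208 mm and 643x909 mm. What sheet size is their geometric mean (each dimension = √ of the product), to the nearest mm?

741 × 1048 mm

Short side: √(854 · 643) = √549122 ≈ 741.0 → 741 mm
Long side: √(1208 · 909) = √1098072 ≈ 1047.9 → 1048 mm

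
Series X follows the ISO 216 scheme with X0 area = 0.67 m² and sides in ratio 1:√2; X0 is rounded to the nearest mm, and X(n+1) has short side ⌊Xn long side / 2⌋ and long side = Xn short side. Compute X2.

Let X0's short side be w mm. w · w√2 = 0.67 m² = 670,000 mm², so w ≈ 688.3 mm and w√2 ≈ 973.4 mm → X0 = 688 × 973 mm.
X1: ⌊973/2⌋ × 688 = 486 × 688 mm
X2: ⌊688/2⌋ × 486 = 344 × 486 mm

344 × 486 mm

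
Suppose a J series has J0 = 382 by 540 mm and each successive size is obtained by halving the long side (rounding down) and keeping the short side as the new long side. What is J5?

67 × 95 mm

J1: ⌊540/2⌋ × 382 = 270 × 382 mm
J2: ⌊382/2⌋ × 270 = 191 × 270 mm
J3: ⌊270/2⌋ × 191 = 135 × 191 mm
J4: ⌊191/2⌋ × 135 = 95 × 135 mm
J5: ⌊135/2⌋ × 95 = 67 × 95 mm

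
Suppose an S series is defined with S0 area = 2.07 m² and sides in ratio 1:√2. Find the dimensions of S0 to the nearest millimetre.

1210 × 1711 mm

Let the short side be w mm. Then w · w√2 = 2.07 m² = 2,070,000 mm².
w² = 2,070,000/√2, so w ≈ 1209.8 mm; long side = w√2 ≈ 1711.0 mm.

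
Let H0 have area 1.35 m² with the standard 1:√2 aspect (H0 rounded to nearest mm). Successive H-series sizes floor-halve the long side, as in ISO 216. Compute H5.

Let H0's short side be w mm. w · w√2 = 1.35 m² = 1,350,000 mm², so w ≈ 977.0 mm and w√2 ≈ 1381.7 mm → H0 = 977 × 1382 mm.
H1: ⌊1382/2⌋ × 977 = 691 × 977 mm
H2: ⌊977/2⌋ × 691 = 488 × 691 mm
H3: ⌊691/2⌋ × 488 = 345 × 488 mm
H4: ⌊488/2⌋ × 345 = 244 × 345 mm
H5: ⌊345/2⌋ × 244 = 172 × 244 mm

172 × 244 mm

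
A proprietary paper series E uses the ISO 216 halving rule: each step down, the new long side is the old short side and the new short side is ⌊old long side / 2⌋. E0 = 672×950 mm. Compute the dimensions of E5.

118 × 168 mm

E1: ⌊950/2⌋ × 672 = 475 × 672 mm
E2: ⌊672/2⌋ × 475 = 336 × 475 mm
E3: ⌊475/2⌋ × 336 = 237 × 336 mm
E4: ⌊336/2⌋ × 237 = 168 × 237 mm
E5: ⌊237/2⌋ × 168 = 118 × 168 mm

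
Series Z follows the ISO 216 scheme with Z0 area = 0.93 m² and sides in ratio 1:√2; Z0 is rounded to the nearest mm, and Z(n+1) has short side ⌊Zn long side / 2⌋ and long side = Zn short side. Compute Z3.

Let Z0's short side be w mm. w · w√2 = 0.93 m² = 930,000 mm², so w ≈ 810.9 mm and w√2 ≈ 1146.8 mm → Z0 = 811 × 1147 mm.
Z1: ⌊1147/2⌋ × 811 = 573 × 811 mm
Z2: ⌊811/2⌋ × 573 = 405 × 573 mm
Z3: ⌊573/2⌋ × 405 = 286 × 405 mm

286 × 405 mm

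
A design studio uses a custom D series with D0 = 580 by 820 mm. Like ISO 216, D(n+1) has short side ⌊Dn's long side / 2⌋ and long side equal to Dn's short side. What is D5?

102 × 145 mm

D1: ⌊820/2⌋ × 580 = 410 × 580 mm
D2: ⌊580/2⌋ × 410 = 290 × 410 mm
D3: ⌊410/2⌋ × 290 = 205 × 290 mm
D4: ⌊290/2⌋ × 205 = 145 × 205 mm
D5: ⌊205/2⌋ × 145 = 102 × 145 mm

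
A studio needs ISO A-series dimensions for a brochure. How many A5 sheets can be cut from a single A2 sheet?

A2 = 420 × 594 mm; A5 = 148 × 210 mm.
Each halving step doubles the count; 3 steps from A2 to A5.
2^3 = 8.

8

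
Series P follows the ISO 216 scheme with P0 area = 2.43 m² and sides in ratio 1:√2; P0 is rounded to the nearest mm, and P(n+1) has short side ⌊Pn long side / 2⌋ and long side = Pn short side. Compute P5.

231 × 327 mm

Let P0's short side be w mm. w · w√2 = 2.43 m² = 2,430,000 mm², so w ≈ 1310.8 mm and w√2 ≈ 1853.8 mm → P0 = 1311 × 1854 mm.
P1: ⌊1854/2⌋ × 1311 = 927 × 1311 mm
P2: ⌊1311/2⌋ × 927 = 655 × 927 mm
P3: ⌊927/2⌋ × 655 = 463 × 655 mm
P4: ⌊655/2⌋ × 463 = 327 × 463 mm
P5: ⌊463/2⌋ × 327 = 231 × 327 mm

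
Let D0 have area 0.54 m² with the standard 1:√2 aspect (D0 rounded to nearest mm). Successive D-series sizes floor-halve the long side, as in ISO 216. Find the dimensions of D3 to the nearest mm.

Let D0's short side be w mm. w · w√2 = 0.54 m² = 540,000 mm², so w ≈ 617.9 mm and w√2 ≈ 873.9 mm → D0 = 618 × 874 mm.
D1: ⌊874/2⌋ × 618 = 437 × 618 mm
D2: ⌊618/2⌋ × 437 = 309 × 437 mm
D3: ⌊437/2⌋ × 309 = 218 × 309 mm

218 × 309 mm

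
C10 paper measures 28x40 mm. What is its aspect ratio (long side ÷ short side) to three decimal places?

40 / 28 = 1.429
ISO 216 targets √2 ≈ 1.414; the +0.014 deviation is from mm rounding.

1.429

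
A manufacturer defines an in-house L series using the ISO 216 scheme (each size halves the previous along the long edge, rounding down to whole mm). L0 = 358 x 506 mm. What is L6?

44 × 63 mm

L1: ⌊506/2⌋ × 358 = 253 × 358 mm
L2: ⌊358/2⌋ × 253 = 179 × 253 mm
L3: ⌊253/2⌋ × 179 = 126 × 179 mm
L4: ⌊179/2⌋ × 126 = 89 × 126 mm
L5: ⌊126/2⌋ × 89 = 63 × 89 mm
L6: ⌊89/2⌋ × 63 = 44 × 63 mm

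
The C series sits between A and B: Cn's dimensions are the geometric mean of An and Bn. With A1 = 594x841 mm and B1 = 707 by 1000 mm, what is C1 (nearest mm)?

648 × 917 mm

Short side: √(594 · 707) = √419958 ≈ 648.0 → 648 mm
Long side: √(841 · 1000) = √841000 ≈ 917.1 → 917 mm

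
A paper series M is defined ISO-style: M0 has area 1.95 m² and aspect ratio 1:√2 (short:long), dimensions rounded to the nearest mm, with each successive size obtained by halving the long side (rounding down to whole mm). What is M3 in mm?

Let M0's short side be w mm. w · w√2 = 1.95 m² = 1,950,000 mm², so w ≈ 1174.2 mm and w√2 ≈ 1660.6 mm → M0 = 1174 × 1661 mm.
M1: ⌊1661/2⌋ × 1174 = 830 × 1174 mm
M2: ⌊1174/2⌋ × 830 = 587 × 830 mm
M3: ⌊830/2⌋ × 587 = 415 × 587 mm

415 × 587 mm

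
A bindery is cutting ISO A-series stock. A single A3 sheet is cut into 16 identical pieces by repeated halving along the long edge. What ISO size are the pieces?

A7

16 = 2^4, so 4 halving steps.
A3 → A4 → … → A7 after 4 steps.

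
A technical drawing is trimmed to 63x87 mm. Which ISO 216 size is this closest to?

Aspect ratio 87/63 ≈ 1.381 (ISO target is √2 ≈ 1.414).
In the B-series (B0 = 1000 × 1414 mm): B8 = 62 × 88 mm.
Off by 2 mm total — nearest standard size.

B8 (62 × 88 mm)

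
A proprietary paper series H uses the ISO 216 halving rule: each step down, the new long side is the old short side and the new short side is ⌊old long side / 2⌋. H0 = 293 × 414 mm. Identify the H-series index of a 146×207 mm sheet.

H2

H0: 293 × 414 mm
H1: 207 × 293 mm
H2: 146 × 207 mm
H3: 103 × 146 mm
→ matches H2.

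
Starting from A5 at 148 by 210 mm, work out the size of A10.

26 × 37 mm

A6: ⌊210/2⌋ × 148 = 105 × 148 mm
A7: ⌊148/2⌋ × 105 = 74 × 105 mm
A8: ⌊105/2⌋ × 74 = 52 × 74 mm
A9: ⌊74/2⌋ × 52 = 37 × 52 mm
A10: ⌊52/2⌋ × 37 = 26 × 37 mm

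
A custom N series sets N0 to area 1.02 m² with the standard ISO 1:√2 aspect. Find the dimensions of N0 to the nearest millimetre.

849 × 1201 mm

Let the short side be w mm. Then w · w√2 = 1.02 m² = 1,020,000 mm².
w² = 1,020,000/√2, so w ≈ 849.3 mm; long side = w√2 ≈ 1201.0 mm.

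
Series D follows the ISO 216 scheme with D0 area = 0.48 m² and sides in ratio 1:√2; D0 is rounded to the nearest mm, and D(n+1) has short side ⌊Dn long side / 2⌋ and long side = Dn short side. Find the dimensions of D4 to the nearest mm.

145 × 206 mm

Let D0's short side be w mm. w · w√2 = 0.48 m² = 480,000 mm², so w ≈ 582.6 mm and w√2 ≈ 823.9 mm → D0 = 583 × 824 mm.
D1: ⌊824/2⌋ × 583 = 412 × 583 mm
D2: ⌊583/2⌋ × 412 = 291 × 412 mm
D3: ⌊412/2⌋ × 291 = 206 × 291 mm
D4: ⌊291/2⌋ × 206 = 145 × 206 mm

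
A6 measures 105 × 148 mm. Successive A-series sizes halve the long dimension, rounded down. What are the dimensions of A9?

37 × 52 mm

A7: ⌊148/2⌋ × 105 = 74 × 105 mm
A8: ⌊105/2⌋ × 74 = 52 × 74 mm
A9: ⌊74/2⌋ × 52 = 37 × 52 mm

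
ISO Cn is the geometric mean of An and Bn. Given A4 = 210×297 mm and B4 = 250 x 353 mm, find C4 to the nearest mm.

Short side: √(210 · 250) = √52500 ≈ 229.1 → 229 mm
Long side: √(297 · 353) = √104841 ≈ 323.8 → 324 mm

229 × 324 mm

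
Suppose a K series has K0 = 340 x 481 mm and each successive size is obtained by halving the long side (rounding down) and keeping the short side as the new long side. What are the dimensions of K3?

120 × 170 mm

K1: ⌊481/2⌋ × 340 = 240 × 340 mm
K2: ⌊340/2⌋ × 240 = 170 × 240 mm
K3: ⌊240/2⌋ × 170 = 120 × 170 mm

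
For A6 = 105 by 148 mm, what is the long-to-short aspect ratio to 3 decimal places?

1.410

148 / 105 = 1.410
ISO 216 targets √2 ≈ 1.414; the -0.005 deviation is from mm rounding.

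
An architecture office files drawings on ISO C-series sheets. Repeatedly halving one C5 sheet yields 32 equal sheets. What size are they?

C10

32 = 2^5, so 5 halving steps.
C5 → C6 → … → C10 after 5 steps.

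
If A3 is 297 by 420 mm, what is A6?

A4: ⌊420/2⌋ × 297 = 210 × 297 mm
A5: ⌊297/2⌋ × 210 = 148 × 210 mm
A6: ⌊210/2⌋ × 148 = 105 × 148 mm

105 × 148 mm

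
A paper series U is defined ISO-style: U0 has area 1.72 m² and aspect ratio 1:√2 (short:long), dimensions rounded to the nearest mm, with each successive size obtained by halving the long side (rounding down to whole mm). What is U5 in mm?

195 × 275 mm

Let U0's short side be w mm. w · w√2 = 1.72 m² = 1,720,000 mm², so w ≈ 1102.8 mm and w√2 ≈ 1559.6 mm → U0 = 1103 × 1560 mm.
U1: ⌊1560/2⌋ × 1103 = 780 × 1103 mm
U2: ⌊1103/2⌋ × 780 = 551 × 780 mm
U3: ⌊780/2⌋ × 551 = 390 × 551 mm
U4: ⌊551/2⌋ × 390 = 275 × 390 mm
U5: ⌊390/2⌋ × 275 = 195 × 275 mm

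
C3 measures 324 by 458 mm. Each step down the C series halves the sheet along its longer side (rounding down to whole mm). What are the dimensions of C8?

57 × 81 mm

C4: ⌊458/2⌋ × 324 = 229 × 324 mm
C5: ⌊324/2⌋ × 229 = 162 × 229 mm
C6: ⌊229/2⌋ × 162 = 114 × 162 mm
C7: ⌊162/2⌋ × 114 = 81 × 114 mm
C8: ⌊114/2⌋ × 81 = 57 × 81 mm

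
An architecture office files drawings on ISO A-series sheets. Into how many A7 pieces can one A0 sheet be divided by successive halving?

Each ISO step halves the sheet: 1 × A0 → 2 × A1 → 4 × A2 → 8 × A3 → …
From A0 to A7 is 7 halving steps: 2^7 = 128.

128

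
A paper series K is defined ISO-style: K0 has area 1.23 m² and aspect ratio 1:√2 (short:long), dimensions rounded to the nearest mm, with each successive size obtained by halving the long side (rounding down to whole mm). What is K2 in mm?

466 × 659 mm

Let K0's short side be w mm. w · w√2 = 1.23 m² = 1,230,000 mm², so w ≈ 932.6 mm and w√2 ≈ 1318.9 mm → K0 = 933 × 1319 mm.
K1: ⌊1319/2⌋ × 933 = 659 × 933 mm
K2: ⌊933/2⌋ × 659 = 466 × 659 mm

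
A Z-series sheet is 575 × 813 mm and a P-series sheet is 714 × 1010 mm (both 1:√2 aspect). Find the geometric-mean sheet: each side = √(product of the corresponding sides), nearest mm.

Short side: √(575 · 714) = √410550 ≈ 640.7 → 641 mm
Long side: √(813 · 1010) = √821130 ≈ 906.2 → 906 mm

641 × 906 mm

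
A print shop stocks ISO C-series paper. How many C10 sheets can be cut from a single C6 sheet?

Each ISO step halves the sheet: 1 × C6 → 2 × C7 → 4 × C8 → 8 × C9 → …
From C6 to C10 is 4 halving steps: 2^4 = 16.

16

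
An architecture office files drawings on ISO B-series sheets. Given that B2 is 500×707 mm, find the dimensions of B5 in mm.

176 × 250 mm

B3: ⌊707/2⌋ × 500 = 353 × 500 mm
B4: ⌊500/2⌋ × 353 = 250 × 353 mm
B5: ⌊353/2⌋ × 250 = 176 × 250 mm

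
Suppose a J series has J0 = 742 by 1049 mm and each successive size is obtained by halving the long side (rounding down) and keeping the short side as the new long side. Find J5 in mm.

131 × 185 mm

J1: ⌊1049/2⌋ × 742 = 524 × 742 mm
J2: ⌊742/2⌋ × 524 = 371 × 524 mm
J3: ⌊524/2⌋ × 371 = 262 × 371 mm
J4: ⌊371/2⌋ × 262 = 185 × 262 mm
J5: ⌊262/2⌋ × 185 = 131 × 185 mm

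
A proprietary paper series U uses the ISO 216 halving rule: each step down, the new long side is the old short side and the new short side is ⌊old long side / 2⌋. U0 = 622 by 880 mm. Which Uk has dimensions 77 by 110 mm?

U6

U0: 622 × 880 mm
U1: 440 × 622 mm
U2: 311 × 440 mm
U3: 220 × 311 mm
U4: 155 × 220 mm
U5: 110 × 155 mm
U6: 77 × 110 mm
U7: 55 × 77 mm
→ matches U6.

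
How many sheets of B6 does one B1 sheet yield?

32

Each ISO step halves the sheet: 1 × B1 → 2 × B2 → 4 × B3 → 8 × B4 → …
From B1 to B6 is 5 halving steps: 2^5 = 32.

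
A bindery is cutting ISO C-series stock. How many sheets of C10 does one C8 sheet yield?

4

Each ISO step halves the sheet: 1 × C8 → 2 × C9 → 4 × C10
From C8 to C10 is 2 halving steps: 2^2 = 4.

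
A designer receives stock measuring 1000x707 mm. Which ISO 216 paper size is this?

B1 (707 × 1000 mm)

Aspect ratio 1000/707 ≈ 1.414 — close to the ISO √2 ≈ 1.414.
In the B-series (B0 = 1000 × 1414 mm): B1 = 707 × 1000 mm.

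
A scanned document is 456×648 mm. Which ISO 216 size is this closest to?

Aspect ratio 648/456 ≈ 1.421 — close to the ISO √2 ≈ 1.414.
In the C-series (envelope sizes, between A and B): C2 = 458 × 648 mm.
Off by 2 mm total — nearest standard size.

C2 (458 × 648 mm)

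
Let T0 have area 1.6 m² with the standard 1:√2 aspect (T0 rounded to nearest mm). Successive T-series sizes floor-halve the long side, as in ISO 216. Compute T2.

532 × 752 mm

Let T0's short side be w mm. w · w√2 = 1.6 m² = 1,600,000 mm², so w ≈ 1063.7 mm and w√2 ≈ 1504.2 mm → T0 = 1064 × 1504 mm.
T1: ⌊1504/2⌋ × 1064 = 752 × 1064 mm
T2: ⌊1064/2⌋ × 752 = 532 × 752 mm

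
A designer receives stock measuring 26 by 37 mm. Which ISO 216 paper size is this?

Aspect ratio 37/26 ≈ 1.423 — close to the ISO √2 ≈ 1.414.
In the A-series (A0 area = 1 m²): A10 = 26 × 37 mm.

A10 (26 × 37 mm)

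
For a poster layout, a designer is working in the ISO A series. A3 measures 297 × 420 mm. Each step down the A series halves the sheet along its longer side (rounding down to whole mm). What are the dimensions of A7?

74 × 105 mm

A4: ⌊420/2⌋ × 297 = 210 × 297 mm
A5: ⌊297/2⌋ × 210 = 148 × 210 mm
A6: ⌊210/2⌋ × 148 = 105 × 148 mm
A7: ⌊148/2⌋ × 105 = 74 × 105 mm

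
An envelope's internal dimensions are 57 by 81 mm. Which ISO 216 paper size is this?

Aspect ratio 81/57 ≈ 1.421 — close to the ISO √2 ≈ 1.414.
In the C-series (envelope sizes, between A and B): C8 = 57 × 81 mm.

C8 (57 × 81 mm)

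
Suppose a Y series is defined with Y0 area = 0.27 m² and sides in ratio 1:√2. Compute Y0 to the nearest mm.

437 × 618 mm

Let the short side be w mm. Then w · w√2 = 0.27 m² = 270,000 mm².
w² = 270,000/√2, so w ≈ 436.9 mm; long side = w√2 ≈ 617.9 mm.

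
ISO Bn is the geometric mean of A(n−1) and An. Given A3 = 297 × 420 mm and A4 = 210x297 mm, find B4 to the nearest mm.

Short side: √(297 · 210) = √62370 ≈ 249.7 → 250 mm
Long side: √(420 · 297) = √124740 ≈ 353.2 → 353 mm

250 × 353 mm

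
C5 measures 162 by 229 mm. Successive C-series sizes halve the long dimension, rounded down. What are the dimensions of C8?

57 × 81 mm

C6: ⌊229/2⌋ × 162 = 114 × 162 mm
C7: ⌊162/2⌋ × 114 = 81 × 114 mm
C8: ⌊114/2⌋ × 81 = 57 × 81 mm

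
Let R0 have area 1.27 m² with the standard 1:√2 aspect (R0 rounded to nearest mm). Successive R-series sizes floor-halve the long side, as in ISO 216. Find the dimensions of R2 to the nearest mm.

Let R0's short side be w mm. w · w√2 = 1.27 m² = 1,270,000 mm², so w ≈ 947.6 mm and w√2 ≈ 1340.2 mm → R0 = 948 × 1340 mm.
R1: ⌊1340/2⌋ × 948 = 670 × 948 mm
R2: ⌊948/2⌋ × 670 = 474 × 670 mm

474 × 670 mm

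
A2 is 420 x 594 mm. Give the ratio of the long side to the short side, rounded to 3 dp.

1.414

594 / 420 = 1.414
Matches √2 ≈ 1.414 — the ISO 216 defining ratio.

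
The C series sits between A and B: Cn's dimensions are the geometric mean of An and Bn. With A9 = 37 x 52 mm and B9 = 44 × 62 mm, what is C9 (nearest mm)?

Short side: √(37 · 44) = √1628 ≈ 40.3 → 40 mm
Long side: √(52 · 62) = √3224 ≈ 56.8 → 57 mm

40 × 57 mm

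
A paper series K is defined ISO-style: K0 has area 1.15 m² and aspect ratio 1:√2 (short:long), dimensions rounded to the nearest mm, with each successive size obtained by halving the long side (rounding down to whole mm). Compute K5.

159 × 225 mm

Let K0's short side be w mm. w · w√2 = 1.15 m² = 1,150,000 mm², so w ≈ 901.8 mm and w√2 ≈ 1275.3 mm → K0 = 902 × 1275 mm.
K1: ⌊1275/2⌋ × 902 = 637 × 902 mm
K2: ⌊902/2⌋ × 637 = 451 × 637 mm
K3: ⌊637/2⌋ × 451 = 318 × 451 mm
K4: ⌊451/2⌋ × 318 = 225 × 318 mm
K5: ⌊318/2⌋ × 225 = 159 × 225 mm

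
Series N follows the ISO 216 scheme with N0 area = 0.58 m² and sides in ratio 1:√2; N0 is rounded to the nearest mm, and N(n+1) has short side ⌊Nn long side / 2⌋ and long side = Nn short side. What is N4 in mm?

Let N0's short side be w mm. w · w√2 = 0.58 m² = 580,000 mm², so w ≈ 640.4 mm and w√2 ≈ 905.7 mm → N0 = 640 × 906 mm.
N1: ⌊906/2⌋ × 640 = 453 × 640 mm
N2: ⌊640/2⌋ × 453 = 320 × 453 mm
N3: ⌊453/2⌋ × 320 = 226 × 320 mm
N4: ⌊320/2⌋ × 226 = 160 × 226 mm

160 × 226 mm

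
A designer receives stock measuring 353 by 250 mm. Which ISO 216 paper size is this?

Aspect ratio 353/250 ≈ 1.412 — close to the ISO √2 ≈ 1.414.
In the B-series (B0 = 1000 × 1414 mm): B4 = 250 × 353 mm.

B4 (250 × 353 mm)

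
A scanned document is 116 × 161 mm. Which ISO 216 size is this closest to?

Aspect ratio 161/116 ≈ 1.388 (ISO target is √2 ≈ 1.414).
In the C-series (envelope sizes, between A and B): C6 = 114 × 162 mm.
Off by 3 mm total — nearest standard size.

C6 (114 × 162 mm)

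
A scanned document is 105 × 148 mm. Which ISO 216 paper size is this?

Aspect ratio 148/105 ≈ 1.410 — close to the ISO √2 ≈ 1.414.
In the A-series (A0 area = 1 m²): A6 = 105 × 148 mm.

A6 (105 × 148 mm)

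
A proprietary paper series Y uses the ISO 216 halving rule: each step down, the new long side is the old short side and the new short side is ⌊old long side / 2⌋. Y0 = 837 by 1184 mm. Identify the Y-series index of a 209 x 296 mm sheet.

Y4

Y0: 837 × 1184 mm
Y1: 592 × 837 mm
Y2: 418 × 592 mm
Y3: 296 × 418 mm
Y4: 209 × 296 mm
Y5: 148 × 209 mm
→ matches Y4.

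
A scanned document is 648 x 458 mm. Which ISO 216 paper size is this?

C2 (458 × 648 mm)

Aspect ratio 648/458 ≈ 1.415 — close to the ISO √2 ≈ 1.414.
In the C-series (envelope sizes, between A and B): C2 = 458 × 648 mm.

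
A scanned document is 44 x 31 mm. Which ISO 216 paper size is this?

B10 (31 × 44 mm)

Aspect ratio 44/31 ≈ 1.419 — close to the ISO √2 ≈ 1.414.
In the B-series (B0 = 1000 × 1414 mm): B10 = 31 × 44 mm.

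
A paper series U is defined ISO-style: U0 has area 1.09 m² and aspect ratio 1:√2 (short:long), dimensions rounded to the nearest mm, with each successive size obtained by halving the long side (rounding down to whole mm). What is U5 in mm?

155 × 219 mm

Let U0's short side be w mm. w · w√2 = 1.09 m² = 1,090,000 mm², so w ≈ 877.9 mm and w√2 ≈ 1241.6 mm → U0 = 878 × 1242 mm.
U1: ⌊1242/2⌋ × 878 = 621 × 878 mm
U2: ⌊878/2⌋ × 621 = 439 × 621 mm
U3: ⌊621/2⌋ × 439 = 310 × 439 mm
U4: ⌊439/2⌋ × 310 = 219 × 310 mm
U5: ⌊310/2⌋ × 219 = 155 × 219 mm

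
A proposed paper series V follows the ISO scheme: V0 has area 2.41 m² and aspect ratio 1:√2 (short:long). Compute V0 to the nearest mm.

1305 × 1846 mm

Let the short side be w mm. Then w · w√2 = 2.41 m² = 2,410,000 mm².
w² = 2,410,000/√2, so w ≈ 1305.4 mm; long side = w√2 ≈ 1846.1 mm.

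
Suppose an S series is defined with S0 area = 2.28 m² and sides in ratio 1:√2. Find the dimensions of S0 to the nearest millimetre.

1270 × 1796 mm

Let the short side be w mm. Then w · w√2 = 2.28 m² = 2,280,000 mm².
w² = 2,280,000/√2, so w ≈ 1269.7 mm; long side = w√2 ≈ 1795.7 mm.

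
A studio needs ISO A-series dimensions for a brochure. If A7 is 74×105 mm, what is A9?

A8: ⌊105/2⌋ × 74 = 52 × 74 mm
A9: ⌊74/2⌋ × 52 = 37 × 52 mm

37 × 52 mm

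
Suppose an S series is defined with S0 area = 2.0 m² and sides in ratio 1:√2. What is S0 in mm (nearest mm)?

Let the short side be w mm. Then w · w√2 = 2.0 m² = 2,000,000 mm².
w² = 2,000,000/√2, so w ≈ 1189.2 mm; long side = w√2 ≈ 1681.8 mm.

1189 × 1682 mm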